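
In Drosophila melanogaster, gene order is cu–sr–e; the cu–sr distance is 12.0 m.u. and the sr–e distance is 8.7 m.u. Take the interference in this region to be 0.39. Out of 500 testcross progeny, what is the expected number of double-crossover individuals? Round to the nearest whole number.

3

Map distances give recombination frequencies of 0.120 and 0.087 for the two intervals.
With interference 0.39 (so coincidence = 0.61), expected double-crossover frequency = 0.120 × 0.087 × 0.61 = 0.00637.
Expected number = 0.00637 × 500 = 3.18 ≈ 3.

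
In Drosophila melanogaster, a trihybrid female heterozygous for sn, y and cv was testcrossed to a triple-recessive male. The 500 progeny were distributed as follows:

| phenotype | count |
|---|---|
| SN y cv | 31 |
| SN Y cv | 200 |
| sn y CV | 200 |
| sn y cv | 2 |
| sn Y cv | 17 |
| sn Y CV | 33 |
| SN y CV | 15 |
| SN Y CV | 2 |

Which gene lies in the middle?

The two most frequent reciprocal classes, SN Y cv and sn y CV, are the parental types, so the F1 was SN Y cv / sn y CV.
The two rarest classes, SN Y CV and sn y cv, are the double crossovers. Comparing them with the parentals, only the cv allele has switched, so cv is the middle locus and the order is y – cv – sn.

cv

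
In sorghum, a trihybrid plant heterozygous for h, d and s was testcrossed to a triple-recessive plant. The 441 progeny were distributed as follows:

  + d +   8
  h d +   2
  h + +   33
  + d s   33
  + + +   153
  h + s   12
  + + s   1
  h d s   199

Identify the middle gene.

The two most frequent reciprocal classes, h d s and + + +, are the parental types, so the F1 was h d s / + + +.
The two rarest classes, h d + and + + s, are the double crossovers. Comparing them with the parentals, only the s allele has switched, so s is the middle locus and the order is h – s – d.

s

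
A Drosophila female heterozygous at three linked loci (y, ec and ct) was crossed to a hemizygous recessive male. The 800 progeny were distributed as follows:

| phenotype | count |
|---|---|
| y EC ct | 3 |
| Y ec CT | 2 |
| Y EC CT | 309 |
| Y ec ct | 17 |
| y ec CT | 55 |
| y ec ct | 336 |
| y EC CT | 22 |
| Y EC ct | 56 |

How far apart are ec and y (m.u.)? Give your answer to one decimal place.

The two most frequent reciprocal classes, Y EC CT and y ec ct, are the parental types, so the F1 was Y EC CT / y ec ct.
The two rarest classes, Y ec CT and y EC ct, are the double crossovers. Comparing them with the parentals, only the ec allele has switched, so ec is the middle locus and the order is y – ec – ct.
Crossovers in the y–ec interval produce the single-crossover classes y EC CT and Y ec ct (22 + 17 = 39) plus the double crossovers (5).
RF(y–ec) = (39 + 5) / 800 = 44/800 = 0.0550 → 5.5 m.u.

5.5 m.u.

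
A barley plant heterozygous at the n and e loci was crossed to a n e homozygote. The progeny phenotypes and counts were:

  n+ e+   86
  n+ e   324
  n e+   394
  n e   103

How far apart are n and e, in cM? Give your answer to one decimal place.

20.8 cM

The two most frequent classes, n+ e (324) and n e+ (394), are the parental types, so the F1 was n+ e / n e+.
The recombinant classes are n+ e+ and n e: 86 + 103 = 189.
Recombination frequency = 189/907 = 0.2084 ≈ 20.8%, i.e. 20.8 cM.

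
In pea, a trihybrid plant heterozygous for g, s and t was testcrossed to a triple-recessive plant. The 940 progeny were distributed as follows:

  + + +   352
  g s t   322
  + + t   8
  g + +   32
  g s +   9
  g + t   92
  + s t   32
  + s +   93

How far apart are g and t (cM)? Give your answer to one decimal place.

8.6 cM

The two most frequent reciprocal classes, g s t and + + +, are the parental types, so the F1 was g s t / + + +.
The two rarest classes, g s + and + + t, are the double crossovers. Comparing them with the parentals, only the t allele has switched, so t is the middle locus and the order is g – t – s.
Crossovers in the g–t interval produce the single-crossover classes + s t and g + + (32 + 32 = 64) plus the double crossovers (17).
RF(g–t) = (64 + 17) / 940 = 81/940 = 0.0862 → 8.6 cM.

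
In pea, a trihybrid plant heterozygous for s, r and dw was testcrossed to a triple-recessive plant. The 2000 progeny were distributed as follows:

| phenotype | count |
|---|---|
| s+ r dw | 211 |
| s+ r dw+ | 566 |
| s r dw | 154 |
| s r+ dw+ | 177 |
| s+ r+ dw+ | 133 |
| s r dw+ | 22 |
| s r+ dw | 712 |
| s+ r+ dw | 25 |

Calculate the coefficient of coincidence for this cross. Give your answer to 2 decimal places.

The two most frequent reciprocal classes, s+ r dw+ and s r+ dw, are the parental types, so the F1 was s+ r dw+ / s r+ dw.
The two rarest classes, s r dw+ and s+ r+ dw, are the double crossovers. Comparing them with the parentals, only the s allele has switched, so s is the middle locus and the order is r – s – dw.
r–s: (287 + 47)/2000 = 0.1670; s–dw: (388 + 47)/2000 = 0.2175.
Expected DCO frequency = 0.1670 × 0.2175 ≈ 0.03632; observed = 47/2000 ≈ 0.02350.
Coefficient of coincidence = 0.02350/0.03632 ≈ 0.65.

0.65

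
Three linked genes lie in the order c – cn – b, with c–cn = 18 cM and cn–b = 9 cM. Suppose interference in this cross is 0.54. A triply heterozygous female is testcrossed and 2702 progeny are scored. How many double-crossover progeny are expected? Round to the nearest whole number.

20

Map distances give recombination frequencies of 0.180 and 0.090 for the two intervals.
With interference 0.54 (so coincidence = 0.46), expected double-crossover frequency = 0.180 × 0.090 × 0.46 = 0.00745.
Expected number = 0.00745 × 2702 = 20.14 ≈ 20.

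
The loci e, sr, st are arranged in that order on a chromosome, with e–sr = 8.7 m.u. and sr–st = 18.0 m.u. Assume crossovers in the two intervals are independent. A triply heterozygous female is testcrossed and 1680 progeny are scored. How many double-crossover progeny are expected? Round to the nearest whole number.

Map distances give recombination frequencies of 0.087 and 0.180 for the two intervals.
With no interference, expected double-crossover frequency = 0.087 × 0.180 = 0.01566.
Expected number = 0.01566 × 1680 = 26.31 ≈ 26.

26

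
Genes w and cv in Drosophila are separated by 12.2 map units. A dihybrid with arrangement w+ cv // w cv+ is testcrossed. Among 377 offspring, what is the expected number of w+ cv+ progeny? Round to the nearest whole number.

A map distance of 12.2 map units corresponds to a recombination frequency of 0.122.
The F1 is w+ cv / w cv+, so w+ cv+ is a recombinant gamete class with expected frequency r/2 = 0.122/2 = 0.0610.
Expected number = 0.0610 × 377 = 23.00 ≈ 23.

23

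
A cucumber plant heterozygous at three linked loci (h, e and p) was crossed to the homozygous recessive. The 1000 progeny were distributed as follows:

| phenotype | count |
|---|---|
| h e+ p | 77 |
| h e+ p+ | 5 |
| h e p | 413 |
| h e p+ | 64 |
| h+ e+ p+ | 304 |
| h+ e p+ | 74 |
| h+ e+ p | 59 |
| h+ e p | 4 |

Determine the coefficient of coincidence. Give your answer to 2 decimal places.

0.43

The two most frequent reciprocal classes, h+ e+ p+ and h e p, are the parental types, so the F1 was h+ e+ p+ / h e p.
The two rarest classes, h e+ p+ and h+ e p, are the double crossovers. Comparing them with the parentals, only the h allele has switched, so h is the middle locus and the order is e – h – p.
e–h: (151 + 9)/1000 = 0.1600; h–p: (123 + 9)/1000 = 0.1320.
Expected DCO frequency = 0.1600 × 0.1320 ≈ 0.02112; observed = 9/1000 ≈ 0.00900.
Coefficient of coincidence = 0.00900/0.02112 ≈ 0.43.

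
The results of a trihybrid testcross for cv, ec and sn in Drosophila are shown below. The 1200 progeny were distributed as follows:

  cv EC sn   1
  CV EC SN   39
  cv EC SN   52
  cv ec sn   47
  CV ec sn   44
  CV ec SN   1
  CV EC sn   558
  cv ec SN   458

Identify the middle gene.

cv

The two most frequent reciprocal classes, cv ec SN and CV EC sn, are the parental types, so the F1 was cv ec SN / CV EC sn.
The two rarest classes, CV ec SN and cv EC sn, are the double crossovers. Comparing them with the parentals, only the cv allele has switched, so cv is the middle locus and the order is sn – cv – ec.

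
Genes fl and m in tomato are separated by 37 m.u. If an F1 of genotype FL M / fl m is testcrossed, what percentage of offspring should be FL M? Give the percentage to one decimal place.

31.5%

A map distance of 37 m.u. corresponds to a recombination frequency of 0.370.
The F1 is FL M / fl m, so FL M is a parental gamete class with expected frequency (1 − r)/2 = 0.630/2 = 0.3150.
That is 0.3150 = 31.5% of the progeny.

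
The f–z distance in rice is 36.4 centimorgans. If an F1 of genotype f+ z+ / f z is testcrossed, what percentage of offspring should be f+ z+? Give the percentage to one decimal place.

31.8%

A map distance of 36.4 centimorgans corresponds to a recombination frequency of 0.364.
The F1 is f+ z+ / f z, so f+ z+ is a parental gamete class with expected frequency (1 − r)/2 = 0.636/2 = 0.3180.
That is 0.3180 = 31.8% of the progeny.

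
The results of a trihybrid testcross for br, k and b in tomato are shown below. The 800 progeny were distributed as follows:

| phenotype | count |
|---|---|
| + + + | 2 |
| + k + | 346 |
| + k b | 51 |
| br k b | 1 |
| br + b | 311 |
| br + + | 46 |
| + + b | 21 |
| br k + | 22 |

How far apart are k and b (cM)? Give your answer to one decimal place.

12.5 cM

The two most frequent reciprocal classes, + k + and br + b, are the parental types, so the F1 was + k + / br + b.
The two rarest classes, + + + and br k b, are the double crossovers. Comparing them with the parentals, only the k allele has switched, so k is the middle locus and the order is b – k – br.
Crossovers in the b–k interval produce the single-crossover classes + k b and br + + (51 + 46 = 97) plus the double crossovers (3).
RF(b–k) = (97 + 3) / 800 = 100/800 = 0.1250 → 12.5 cM.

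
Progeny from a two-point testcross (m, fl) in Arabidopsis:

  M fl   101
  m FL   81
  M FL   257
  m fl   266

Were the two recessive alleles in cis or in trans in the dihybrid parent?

cis

The two most frequent classes are M FL (257) and m fl (266); these are the parental (non-recombinant) types.
So the F1 carried M FL on one chromosome and m fl on the other — the recessive alleles are on the same chromosome (cis / coupling).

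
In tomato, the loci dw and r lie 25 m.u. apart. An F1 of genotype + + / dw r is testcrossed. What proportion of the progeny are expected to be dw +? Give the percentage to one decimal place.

12.5%

A map distance of 25 m.u. corresponds to a recombination frequency of 0.250.
The F1 is + + / dw r, so dw + is a recombinant gamete class with expected frequency r/2 = 0.250/2 = 0.1250.
That is 0.1250 = 12.5% of the progeny.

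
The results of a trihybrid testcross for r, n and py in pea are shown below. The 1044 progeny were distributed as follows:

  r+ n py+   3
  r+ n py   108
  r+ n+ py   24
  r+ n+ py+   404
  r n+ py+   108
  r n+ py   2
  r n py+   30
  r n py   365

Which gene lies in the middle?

n

The two most frequent reciprocal classes, r+ n+ py+ and r n py, are the parental types, so the F1 was r+ n+ py+ / r n py.
The two rarest classes, r+ n py+ and r n+ py, are the double crossovers. Comparing them with the parentals, only the n allele has switched, so n is the middle locus and the order is r – n – py.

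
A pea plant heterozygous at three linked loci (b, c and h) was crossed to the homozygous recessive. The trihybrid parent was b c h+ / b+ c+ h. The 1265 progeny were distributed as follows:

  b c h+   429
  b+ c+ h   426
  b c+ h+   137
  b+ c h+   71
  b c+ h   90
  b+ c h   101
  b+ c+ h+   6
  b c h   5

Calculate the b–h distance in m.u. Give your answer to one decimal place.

The two rarest classes, b c h and b+ c+ h+, are the double crossovers. Comparing them with the parentals, only the h allele has switched, so h is the middle locus and the order is b – h – c.
Crossovers in the b–h interval produce the single-crossover classes b+ c h+ and b c+ h (71 + 90 = 161) plus the double crossovers (11).
RF(b–h) = (161 + 11) / 1265 = 172/1265 = 0.1360 → 13.6 m.u.

13.6 m.u.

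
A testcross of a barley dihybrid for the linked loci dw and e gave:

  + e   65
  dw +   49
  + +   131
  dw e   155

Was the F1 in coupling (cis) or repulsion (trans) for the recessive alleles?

cis

The two most frequent classes are + + (131) and dw e (155); these are the parental (non-recombinant) types.
So the F1 carried + + on one chromosome and dw e on the other — the recessive alleles are on the same chromosome (cis / coupling).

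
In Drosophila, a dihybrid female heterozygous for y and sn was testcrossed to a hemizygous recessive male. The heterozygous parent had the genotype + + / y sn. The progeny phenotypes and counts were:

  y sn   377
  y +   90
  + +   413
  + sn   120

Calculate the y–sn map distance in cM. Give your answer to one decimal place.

21.0 cM

The recombinant classes are + sn and y +: 120 + 90 = 210.
Recombination frequency = 210/1000 = 0.2100 ≈ 21.0%, i.e. 21.0 cM.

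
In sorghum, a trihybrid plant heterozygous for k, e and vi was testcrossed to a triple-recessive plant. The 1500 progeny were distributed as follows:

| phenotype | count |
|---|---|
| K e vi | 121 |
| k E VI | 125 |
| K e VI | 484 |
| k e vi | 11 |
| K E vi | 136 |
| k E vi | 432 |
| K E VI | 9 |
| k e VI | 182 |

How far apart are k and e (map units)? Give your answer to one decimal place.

22.5 map units

The two most frequent reciprocal classes, K e VI and k E vi, are the parental types, so the F1 was K e VI / k E vi.
The two rarest classes, K E VI and k e vi, are the double crossovers. Comparing them with the parentals, only the e allele has switched, so e is the middle locus and the order is k – e – vi.
Crossovers in the k–e interval produce the single-crossover classes k e VI and K E vi (182 + 136 = 318) plus the double crossovers (20).
RF(k–e) = (318 + 20) / 1500 = 338/1500 = 0.2253 → 22.5 map units.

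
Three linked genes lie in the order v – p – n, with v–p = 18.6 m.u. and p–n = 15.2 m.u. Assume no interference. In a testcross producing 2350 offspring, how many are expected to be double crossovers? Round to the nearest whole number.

Map distances give recombination frequencies of 0.186 and 0.152 for the two intervals.
With no interference, expected double-crossover frequency = 0.186 × 0.152 = 0.02827.
Expected number = 0.02827 × 2350 = 66.44 ≈ 66.

66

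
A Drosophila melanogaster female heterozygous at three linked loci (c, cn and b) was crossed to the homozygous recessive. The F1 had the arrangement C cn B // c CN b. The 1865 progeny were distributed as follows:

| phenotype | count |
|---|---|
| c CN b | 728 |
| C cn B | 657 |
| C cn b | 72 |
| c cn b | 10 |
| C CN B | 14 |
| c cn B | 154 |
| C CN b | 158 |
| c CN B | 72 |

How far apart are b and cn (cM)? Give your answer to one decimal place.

The two rarest classes, C CN B and c cn b, are the double crossovers. Comparing them with the parentals, only the cn allele has switched, so cn is the middle locus and the order is c – cn – b.
Crossovers in the cn–b interval produce the single-crossover classes C cn b and c CN B (72 + 72 = 144) plus the double crossovers (24).
RF(cn–b) = (144 + 24) / 1865 = 168/1865 = 0.0901 → 9.0 cM.

9.0 cM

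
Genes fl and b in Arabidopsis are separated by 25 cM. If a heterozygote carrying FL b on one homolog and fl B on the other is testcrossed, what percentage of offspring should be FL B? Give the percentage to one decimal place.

A map distance of 25 cM corresponds to a recombination frequency of 0.250.
The F1 is FL b / fl B, so FL B is a recombinant gamete class with expected frequency r/2 = 0.250/2 = 0.1250.
That is 0.1250 = 12.5% of the progeny.

12.5%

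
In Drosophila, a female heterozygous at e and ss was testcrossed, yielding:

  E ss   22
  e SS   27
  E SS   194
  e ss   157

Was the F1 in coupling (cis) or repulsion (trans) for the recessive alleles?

The two most frequent classes are E SS (194) and e ss (157); these are the parental (non-recombinant) types.
So the F1 carried E SS on one chromosome and e ss on the other — the recessive alleles are on the same chromosome (cis / coupling).

cis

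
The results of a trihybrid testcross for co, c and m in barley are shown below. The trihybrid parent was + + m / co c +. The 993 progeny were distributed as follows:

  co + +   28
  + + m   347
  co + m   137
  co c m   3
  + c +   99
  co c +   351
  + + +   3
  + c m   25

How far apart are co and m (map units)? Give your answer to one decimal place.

The two rarest classes, + + + and co c m, are the double crossovers. Comparing them with the parentals, only the m allele has switched, so m is the middle locus and the order is co – m – c.
Crossovers in the co–m interval produce the single-crossover classes co + m and + c + (137 + 99 = 236) plus the double crossovers (6).
RF(co–m) = (236 + 6) / 993 = 242/993 = 0.2437 → 24.4 map units.

24.4 map units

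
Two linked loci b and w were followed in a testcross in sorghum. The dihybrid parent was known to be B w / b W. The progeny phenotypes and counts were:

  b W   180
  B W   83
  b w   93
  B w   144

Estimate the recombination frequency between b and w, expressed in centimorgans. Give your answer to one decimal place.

35.2 centimorgans

The recombinant classes are B W and b w: 83 + 93 = 176.
Recombination frequency = 176/500 = 0.3520 ≈ 35.2%, i.e. 35.2 centimorgans.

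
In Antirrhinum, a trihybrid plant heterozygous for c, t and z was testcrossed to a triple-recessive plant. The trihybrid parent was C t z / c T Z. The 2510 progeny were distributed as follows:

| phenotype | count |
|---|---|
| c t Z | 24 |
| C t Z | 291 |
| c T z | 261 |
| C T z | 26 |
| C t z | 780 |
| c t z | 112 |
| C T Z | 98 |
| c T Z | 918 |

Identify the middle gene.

t

The two rarest classes, C T z and c t Z, are the double crossovers. Comparing them with the parentals, only the t allele has switched, so t is the middle locus and the order is z – t – c.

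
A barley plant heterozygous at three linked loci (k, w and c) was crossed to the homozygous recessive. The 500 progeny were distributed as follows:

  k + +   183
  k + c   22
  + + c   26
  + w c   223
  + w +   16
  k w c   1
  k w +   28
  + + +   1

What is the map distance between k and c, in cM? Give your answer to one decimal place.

8.0 cM

The two most frequent reciprocal classes, k + + and + w c, are the parental types, so the F1 was k + + / + w c.
The two rarest classes, + + + and k w c, are the double crossovers. Comparing them with the parentals, only the k allele has switched, so k is the middle locus and the order is w – k – c.
Crossovers in the k–c interval produce the single-crossover classes k + c and + w + (22 + 16 = 38) plus the double crossovers (2).
RF(k–c) = (38 + 2) / 500 = 40/500 = 0.0800 → 8.0 cM.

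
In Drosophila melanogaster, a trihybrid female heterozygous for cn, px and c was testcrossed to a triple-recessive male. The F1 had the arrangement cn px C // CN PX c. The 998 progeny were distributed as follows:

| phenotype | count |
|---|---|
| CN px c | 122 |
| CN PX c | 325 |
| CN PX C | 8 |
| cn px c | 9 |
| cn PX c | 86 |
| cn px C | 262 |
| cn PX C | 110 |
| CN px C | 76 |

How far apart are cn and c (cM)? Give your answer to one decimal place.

17.9 cM

The two rarest classes, cn px c and CN PX C, are the double crossovers. Comparing them with the parentals, only the c allele has switched, so c is the middle locus and the order is cn – c – px.
Crossovers in the cn–c interval produce the single-crossover classes CN px C and cn PX c (76 + 86 = 162) plus the double crossovers (17).
RF(cn–c) = (162 + 17) / 998 = 179/998 = 0.1794 → 17.9 cM.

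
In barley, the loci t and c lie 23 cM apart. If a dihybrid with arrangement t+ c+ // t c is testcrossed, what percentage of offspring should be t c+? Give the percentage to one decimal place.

11.5%

A map distance of 23 cM corresponds to a recombination frequency of 0.230.
The F1 is t+ c+ / t c, so t c+ is a recombinant gamete class with expected frequency r/2 = 0.230/2 = 0.1150.
That is 0.1150 = 11.5% of the progeny.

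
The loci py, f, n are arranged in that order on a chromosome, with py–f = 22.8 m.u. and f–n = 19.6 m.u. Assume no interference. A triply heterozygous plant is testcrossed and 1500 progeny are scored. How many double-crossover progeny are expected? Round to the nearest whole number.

67

Map distances give recombination frequencies of 0.228 and 0.196 for the two intervals.
With no interference, expected double-crossover frequency = 0.228 × 0.196 = 0.04469.
Expected number = 0.04469 × 1500 = 67.03 ≈ 67.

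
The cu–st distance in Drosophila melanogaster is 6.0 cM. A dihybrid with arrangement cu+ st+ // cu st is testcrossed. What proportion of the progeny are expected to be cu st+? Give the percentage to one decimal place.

3.0%

A map distance of 6.0 cM corresponds to a recombination frequency of 0.060.
The F1 is cu+ st+ / cu st, so cu st+ is a recombinant gamete class with expected frequency r/2 = 0.060/2 = 0.0300.
That is 0.0300 = 3.0% of the progeny.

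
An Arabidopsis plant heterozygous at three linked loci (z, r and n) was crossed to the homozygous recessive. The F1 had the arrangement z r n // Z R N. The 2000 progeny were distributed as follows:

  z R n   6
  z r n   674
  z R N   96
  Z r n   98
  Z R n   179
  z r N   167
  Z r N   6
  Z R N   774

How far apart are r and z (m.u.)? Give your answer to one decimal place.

10.3 m.u.

The two rarest classes, z R n and Z r N, are the double crossovers. Comparing them with the parentals, only the r allele has switched, so r is the middle locus and the order is z – r – n.
Crossovers in the z–r interval produce the single-crossover classes Z r n and z R N (98 + 96 = 194) plus the double crossovers (12).
RF(z–r) = (194 + 12) / 2000 = 206/2000 = 0.1030 → 10.3 m.u.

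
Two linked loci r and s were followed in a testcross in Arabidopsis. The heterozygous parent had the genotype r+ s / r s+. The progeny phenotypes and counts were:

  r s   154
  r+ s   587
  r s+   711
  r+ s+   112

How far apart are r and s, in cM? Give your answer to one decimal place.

17.0 cM

The recombinant classes are r+ s+ and r s: 112 + 154 = 266.
Recombination frequency = 266/1564 = 0.1701 ≈ 17.0%, i.e. 17.0 cM.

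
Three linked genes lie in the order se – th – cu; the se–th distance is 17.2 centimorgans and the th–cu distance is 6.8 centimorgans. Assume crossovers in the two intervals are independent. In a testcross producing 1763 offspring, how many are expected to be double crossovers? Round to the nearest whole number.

Map distances give recombination frequencies of 0.172 and 0.068 for the two intervals.
With no interference, expected double-crossover frequency = 0.172 × 0.068 = 0.01170.
Expected number = 0.01170 × 1763 = 20.62 ≈ 21.

21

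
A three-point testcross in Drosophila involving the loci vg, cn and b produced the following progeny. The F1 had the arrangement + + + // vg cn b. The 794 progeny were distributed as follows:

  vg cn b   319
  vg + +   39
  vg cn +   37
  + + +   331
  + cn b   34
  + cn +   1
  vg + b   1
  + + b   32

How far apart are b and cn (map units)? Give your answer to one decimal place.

8.9 map units

The two rarest classes, + cn + and vg + b, are the double crossovers. Comparing them with the parentals, only the cn allele has switched, so cn is the middle locus and the order is vg – cn – b.
Crossovers in the cn–b interval produce the single-crossover classes + + b and vg cn + (32 + 37 = 69) plus the double crossovers (2).
RF(cn–b) = (69 + 2) / 794 = 71/794 = 0.0894 → 8.9 map units.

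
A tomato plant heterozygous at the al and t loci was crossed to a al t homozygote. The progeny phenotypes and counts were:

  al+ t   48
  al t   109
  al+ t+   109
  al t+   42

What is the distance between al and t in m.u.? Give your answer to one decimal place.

The two most frequent classes, al+ t+ (109) and al t (109), are the parental types, so the F1 was al+ t+ / al t.
The recombinant classes are al+ t and al t+: 48 + 42 = 90.
Recombination frequency = 90/308 = 0.2922 ≈ 29.2%, i.e. 29.2 m.u.

29.2 m.u.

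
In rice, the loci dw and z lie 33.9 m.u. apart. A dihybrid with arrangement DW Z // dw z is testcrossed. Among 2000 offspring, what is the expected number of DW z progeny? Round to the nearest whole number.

A map distance of 33.9 m.u. corresponds to a recombination frequency of 0.339.
The F1 is DW Z / dw z, so DW z is a recombinant gamete class with expected frequency r/2 = 0.339/2 = 0.1695.
Expected number = 0.1695 × 2000 = 339.00 ≈ 339.

339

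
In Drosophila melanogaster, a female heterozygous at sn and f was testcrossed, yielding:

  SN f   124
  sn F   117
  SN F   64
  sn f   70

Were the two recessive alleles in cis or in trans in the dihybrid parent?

The two most frequent classes are SN f (124) and sn F (117); these are the parental (non-recombinant) types.
So the F1 carried SN f on one chromosome and sn F on the other — the recessive alleles are on opposite chromosomes (trans / repulsion).

trans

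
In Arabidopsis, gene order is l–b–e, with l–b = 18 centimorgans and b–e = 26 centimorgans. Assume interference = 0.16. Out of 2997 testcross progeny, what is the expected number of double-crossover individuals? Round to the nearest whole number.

118

Map distances give recombination frequencies of 0.180 and 0.260 for the two intervals.
With interference 0.16 (so coincidence = 0.84), expected double-crossover frequency = 0.180 × 0.260 × 0.84 = 0.03931.
Expected number = 0.03931 × 2997 = 117.82 ≈ 118.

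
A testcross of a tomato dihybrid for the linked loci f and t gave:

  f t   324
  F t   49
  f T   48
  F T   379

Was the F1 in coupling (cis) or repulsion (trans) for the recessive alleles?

The two most frequent classes are F T (379) and f t (324); these are the parental (non-recombinant) types.
So the F1 carried F T on one chromosome and f t on the other — the recessive alleles are on the same chromosome (cis / coupling).

cis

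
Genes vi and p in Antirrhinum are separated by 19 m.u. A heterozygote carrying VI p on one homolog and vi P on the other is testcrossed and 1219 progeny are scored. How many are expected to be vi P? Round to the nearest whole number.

A map distance of 19 m.u. corresponds to a recombination frequency of 0.190.
The F1 is VI p / vi P, so vi P is a parental gamete class with expected frequency (1 − r)/2 = 0.810/2 = 0.4050.
Expected number = 0.4050 × 1219 = 493.70 ≈ 494.

494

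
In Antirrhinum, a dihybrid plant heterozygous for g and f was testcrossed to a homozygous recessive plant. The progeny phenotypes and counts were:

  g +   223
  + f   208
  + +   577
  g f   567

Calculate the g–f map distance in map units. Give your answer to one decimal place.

The two most frequent classes, + + (577) and g f (567), are the parental types, so the F1 was + + / g f.
The recombinant classes are + f and g +: 208 + 223 = 431.
Recombination frequency = 431/1575 = 0.2737 ≈ 27.4%, i.e. 27.4 map units.

27.4 map units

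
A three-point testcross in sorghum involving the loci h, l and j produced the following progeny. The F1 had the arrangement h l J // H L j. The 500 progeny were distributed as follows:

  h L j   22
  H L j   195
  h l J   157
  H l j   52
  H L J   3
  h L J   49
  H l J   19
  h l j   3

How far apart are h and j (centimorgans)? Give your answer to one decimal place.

The two rarest classes, h l j and H L J, are the double crossovers. Comparing them with the parentals, only the j allele has switched, so j is the middle locus and the order is l – j – h.
Crossovers in the j–h interval produce the single-crossover classes H l J and h L j (19 + 22 = 41) plus the double crossovers (6).
RF(j–h) = (41 + 6) / 500 = 47/500 = 0.0940 → 9.4 centimorgans.

9.4 centimorgans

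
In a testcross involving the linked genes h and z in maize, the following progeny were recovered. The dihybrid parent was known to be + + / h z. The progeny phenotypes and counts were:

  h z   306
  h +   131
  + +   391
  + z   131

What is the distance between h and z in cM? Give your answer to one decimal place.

27.3 cM

The recombinant classes are + z and h +: 131 + 131 = 262.
Recombination frequency = 262/959 = 0.2732 ≈ 27.3%, i.e. 27.3 cM.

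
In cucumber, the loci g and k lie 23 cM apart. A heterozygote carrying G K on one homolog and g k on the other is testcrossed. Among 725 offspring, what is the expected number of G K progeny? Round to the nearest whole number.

279

A map distance of 23 cM corresponds to a recombination frequency of 0.230.
The F1 is G K / g k, so G K is a parental gamete class with expected frequency (1 − r)/2 = 0.770/2 = 0.3850.
Expected number = 0.3850 × 725 = 279.12 ≈ 279.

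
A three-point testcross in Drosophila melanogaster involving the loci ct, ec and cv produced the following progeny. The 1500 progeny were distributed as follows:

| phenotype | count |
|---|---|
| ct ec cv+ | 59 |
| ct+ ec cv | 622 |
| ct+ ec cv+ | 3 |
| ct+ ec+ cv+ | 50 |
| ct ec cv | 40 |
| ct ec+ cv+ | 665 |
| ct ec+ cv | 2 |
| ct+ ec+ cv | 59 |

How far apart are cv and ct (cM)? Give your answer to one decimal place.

The two most frequent reciprocal classes, ct+ ec cv and ct ec+ cv+, are the parental types, so the F1 was ct+ ec cv / ct ec+ cv+.
The two rarest classes, ct+ ec cv+ and ct ec+ cv, are the double crossovers. Comparing them with the parentals, only the cv allele has switched, so cv is the middle locus and the order is ec – cv – ct.
Crossovers in the cv–ct interval produce the single-crossover classes ct ec cv and ct+ ec+ cv+ (40 + 50 = 90) plus the double crossovers (5).
RF(cv–ct) = (90 + 5) / 1500 = 95/1500 = 0.0633 → 6.3 cM.

6.3 cM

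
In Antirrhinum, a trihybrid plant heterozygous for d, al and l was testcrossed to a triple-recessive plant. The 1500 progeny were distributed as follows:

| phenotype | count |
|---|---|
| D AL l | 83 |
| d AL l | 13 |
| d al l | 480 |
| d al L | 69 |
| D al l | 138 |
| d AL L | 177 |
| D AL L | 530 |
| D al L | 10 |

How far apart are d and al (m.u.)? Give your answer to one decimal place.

22.5 m.u.

The two most frequent reciprocal classes, d al l and D AL L, are the parental types, so the F1 was d al l / D AL L.
The two rarest classes, d AL l and D al L, are the double crossovers. Comparing them with the parentals, only the al allele has switched, so al is the middle locus and the order is l – al – d.
Crossovers in the al–d interval produce the single-crossover classes D al l and d AL L (138 + 177 = 315) plus the double crossovers (23).
RF(al–d) = (315 + 23) / 1500 = 338/1500 = 0.2253 → 22.5 m.u.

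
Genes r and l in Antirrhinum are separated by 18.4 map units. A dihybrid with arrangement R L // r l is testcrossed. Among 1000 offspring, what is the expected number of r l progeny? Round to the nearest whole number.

408

A map distance of 18.4 map units corresponds to a recombination frequency of 0.184.
The F1 is R L / r l, so r l is a parental gamete class with expected frequency (1 − r)/2 = 0.816/2 = 0.4080.
Expected number = 0.4080 × 1000 = 408.00 ≈ 408.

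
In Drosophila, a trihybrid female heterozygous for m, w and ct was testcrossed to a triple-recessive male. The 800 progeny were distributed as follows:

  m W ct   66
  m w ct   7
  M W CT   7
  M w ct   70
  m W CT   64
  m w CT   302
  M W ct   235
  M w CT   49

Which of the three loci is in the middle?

The two most frequent reciprocal classes, m w CT and M W ct, are the parental types, so the F1 was m w CT / M W ct.
The two rarest classes, m w ct and M W CT, are the double crossovers. Comparing them with the parentals, only the ct allele has switched, so ct is the middle locus and the order is m – ct – w.

ct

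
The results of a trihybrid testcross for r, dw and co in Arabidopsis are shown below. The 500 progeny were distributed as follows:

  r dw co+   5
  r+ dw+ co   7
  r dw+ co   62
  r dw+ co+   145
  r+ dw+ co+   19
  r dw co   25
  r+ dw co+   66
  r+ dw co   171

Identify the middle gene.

dw

The two most frequent reciprocal classes, r dw+ co+ and r+ dw co, are the parental types, so the F1 was r dw+ co+ / r+ dw co.
The two rarest classes, r dw co+ and r+ dw+ co, are the double crossovers. Comparing them with the parentals, only the dw allele has switched, so dw is the middle locus and the order is r – dw – co.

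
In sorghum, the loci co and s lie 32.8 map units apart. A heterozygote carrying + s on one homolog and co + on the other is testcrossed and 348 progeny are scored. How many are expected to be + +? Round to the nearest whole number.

A map distance of 32.8 map units corresponds to a recombination frequency of 0.328.
The F1 is + s / co +, so + + is a recombinant gamete class with expected frequency r/2 = 0.328/2 = 0.1640.
Expected number = 0.1640 × 348 = 57.07 ≈ 57.

57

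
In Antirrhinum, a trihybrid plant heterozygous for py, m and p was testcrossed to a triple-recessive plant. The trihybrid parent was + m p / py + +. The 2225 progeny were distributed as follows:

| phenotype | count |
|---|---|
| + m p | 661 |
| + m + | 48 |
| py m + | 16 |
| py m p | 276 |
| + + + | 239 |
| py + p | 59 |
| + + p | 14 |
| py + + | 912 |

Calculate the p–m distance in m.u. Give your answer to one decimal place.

6.2 m.u.

The two rarest classes, + + p and py m +, are the double crossovers. Comparing them with the parentals, only the m allele has switched, so m is the middle locus and the order is p – m – py.
Crossovers in the p–m interval produce the single-crossover classes + m + and py + p (48 + 59 = 107) plus the double crossovers (30).
RF(p–m) = (107 + 30) / 2225 = 137/2225 = 0.0616 → 6.2 m.u.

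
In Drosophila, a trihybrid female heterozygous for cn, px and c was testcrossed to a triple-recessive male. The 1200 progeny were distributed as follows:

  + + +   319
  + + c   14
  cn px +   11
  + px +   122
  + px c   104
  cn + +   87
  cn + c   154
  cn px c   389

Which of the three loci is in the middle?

The two most frequent reciprocal classes, + + + and cn px c, are the parental types, so the F1 was + + + / cn px c.
The two rarest classes, + + c and cn px +, are the double crossovers. Comparing them with the parentals, only the c allele has switched, so c is the middle locus and the order is cn – c – px.

c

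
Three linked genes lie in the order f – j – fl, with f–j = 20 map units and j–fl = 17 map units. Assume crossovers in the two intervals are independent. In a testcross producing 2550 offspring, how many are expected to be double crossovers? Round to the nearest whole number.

Map distances give recombination frequencies of 0.200 and 0.170 for the two intervals.
With no interference, expected double-crossover frequency = 0.200 × 0.170 = 0.03400.
Expected number = 0.03400 × 2550 = 86.70 ≈ 87.

87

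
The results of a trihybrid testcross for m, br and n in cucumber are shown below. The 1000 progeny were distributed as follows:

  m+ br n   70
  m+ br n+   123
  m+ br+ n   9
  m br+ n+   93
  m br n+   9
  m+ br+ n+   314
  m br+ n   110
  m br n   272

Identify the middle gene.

The two most frequent reciprocal classes, m br n and m+ br+ n+, are the parental types, so the F1 was m br n / m+ br+ n+.
The two rarest classes, m br n+ and m+ br+ n, are the double crossovers. Comparing them with the parentals, only the n allele has switched, so n is the middle locus and the order is br – n – m.

n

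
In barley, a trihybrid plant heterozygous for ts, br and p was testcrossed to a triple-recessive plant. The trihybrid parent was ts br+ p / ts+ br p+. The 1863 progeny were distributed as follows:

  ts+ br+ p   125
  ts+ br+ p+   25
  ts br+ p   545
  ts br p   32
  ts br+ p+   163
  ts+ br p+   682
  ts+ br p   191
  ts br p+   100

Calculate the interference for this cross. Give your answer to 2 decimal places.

0.08

The two rarest classes, ts br p and ts+ br+ p+, are the double crossovers. Comparing them with the parentals, only the br allele has switched, so br is the middle locus and the order is ts – br – p.
ts–br: (225 + 57)/1863 = 0.1514; br–p: (354 + 57)/1863 = 0.2206.
Expected DCO frequency = 0.1514 × 0.2206 ≈ 0.03340; observed = 57/1863 ≈ 0.03060.
Coefficient of coincidence = 0.03060/0.03340 ≈ 0.92; interference = 1 − 0.92 = 0.08.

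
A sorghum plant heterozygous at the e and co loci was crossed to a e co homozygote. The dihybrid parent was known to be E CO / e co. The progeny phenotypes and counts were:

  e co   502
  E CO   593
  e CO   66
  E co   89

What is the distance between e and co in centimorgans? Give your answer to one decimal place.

12.4 centimorgans

The recombinant classes are E co and e CO: 89 + 66 = 155.
Recombination frequency = 155/1250 = 0.1240 ≈ 12.4%, i.e. 12.4 centimorgans.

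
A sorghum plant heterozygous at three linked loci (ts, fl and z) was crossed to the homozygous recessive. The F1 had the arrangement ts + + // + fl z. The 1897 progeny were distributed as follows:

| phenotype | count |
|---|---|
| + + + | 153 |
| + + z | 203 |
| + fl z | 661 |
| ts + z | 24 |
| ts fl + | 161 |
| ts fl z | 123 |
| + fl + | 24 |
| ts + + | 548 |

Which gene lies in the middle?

z

The two rarest classes, ts + z and + fl +, are the double crossovers. Comparing them with the parentals, only the z allele has switched, so z is the middle locus and the order is fl – z – ts.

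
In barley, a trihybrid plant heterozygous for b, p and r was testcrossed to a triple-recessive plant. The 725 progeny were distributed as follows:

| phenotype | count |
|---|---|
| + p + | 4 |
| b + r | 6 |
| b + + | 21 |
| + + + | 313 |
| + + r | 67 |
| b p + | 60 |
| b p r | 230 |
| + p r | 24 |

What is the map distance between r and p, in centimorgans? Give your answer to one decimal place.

18.9 centimorgans

The two most frequent reciprocal classes, + + + and b p r, are the parental types, so the F1 was + + + / b p r.
The two rarest classes, + p + and b + r, are the double crossovers. Comparing them with the parentals, only the p allele has switched, so p is the middle locus and the order is r – p – b.
Crossovers in the r–p interval produce the single-crossover classes + + r and b p + (67 + 60 = 127) plus the double crossovers (10).
RF(r–p) = (127 + 10) / 725 = 137/725 = 0.1890 → 18.9 centimorgans.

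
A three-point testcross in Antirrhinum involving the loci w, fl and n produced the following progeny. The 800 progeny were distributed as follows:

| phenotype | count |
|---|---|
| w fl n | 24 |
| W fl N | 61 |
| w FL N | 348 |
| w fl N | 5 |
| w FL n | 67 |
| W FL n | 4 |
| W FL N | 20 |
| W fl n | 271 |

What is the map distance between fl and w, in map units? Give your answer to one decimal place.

6.6 map units

The two most frequent reciprocal classes, w FL N and W fl n, are the parental types, so the F1 was w FL N / W fl n.
The two rarest classes, w fl N and W FL n, are the double crossovers. Comparing them with the parentals, only the fl allele has switched, so fl is the middle locus and the order is n – fl – w.
Crossovers in the fl–w interval produce the single-crossover classes W FL N and w fl n (20 + 24 = 44) plus the double crossovers (9).
RF(fl–w) = (44 + 9) / 800 = 53/800 = 0.0663 → 6.6 map units.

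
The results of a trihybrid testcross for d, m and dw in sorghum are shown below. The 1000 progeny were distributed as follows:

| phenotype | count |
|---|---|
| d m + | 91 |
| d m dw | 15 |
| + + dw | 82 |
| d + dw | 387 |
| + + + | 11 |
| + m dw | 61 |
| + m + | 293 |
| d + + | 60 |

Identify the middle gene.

The two most frequent reciprocal classes, + m + and d + dw, are the parental types, so the F1 was + m + / d + dw.
The two rarest classes, + + + and d m dw, are the double crossovers. Comparing them with the parentals, only the m allele has switched, so m is the middle locus and the order is d – m – dw.

m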